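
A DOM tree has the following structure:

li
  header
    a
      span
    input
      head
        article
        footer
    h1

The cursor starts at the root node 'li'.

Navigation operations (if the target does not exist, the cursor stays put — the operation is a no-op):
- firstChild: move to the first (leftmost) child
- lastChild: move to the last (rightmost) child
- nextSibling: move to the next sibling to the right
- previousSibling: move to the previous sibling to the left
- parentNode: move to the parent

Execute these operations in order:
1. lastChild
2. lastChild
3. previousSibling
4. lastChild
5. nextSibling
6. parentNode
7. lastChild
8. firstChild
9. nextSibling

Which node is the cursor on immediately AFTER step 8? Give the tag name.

After 1 (lastChild): header
After 2 (lastChild): h1
After 3 (previousSibling): input
After 4 (lastChild): head
After 5 (nextSibling): head (no-op, stayed)
After 6 (parentNode): input
After 7 (lastChild): head
After 8 (firstChild): article

Answer: article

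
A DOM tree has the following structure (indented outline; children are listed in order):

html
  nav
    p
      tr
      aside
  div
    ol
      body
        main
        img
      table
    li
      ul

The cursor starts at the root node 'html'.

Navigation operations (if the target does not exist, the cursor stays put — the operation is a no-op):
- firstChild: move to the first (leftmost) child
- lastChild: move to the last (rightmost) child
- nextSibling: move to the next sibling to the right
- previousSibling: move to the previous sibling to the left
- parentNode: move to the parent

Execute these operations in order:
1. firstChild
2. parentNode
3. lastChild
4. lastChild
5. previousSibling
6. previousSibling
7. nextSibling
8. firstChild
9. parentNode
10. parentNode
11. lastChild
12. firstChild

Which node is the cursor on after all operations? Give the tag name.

After 1 (firstChild): nav
After 2 (parentNode): html
After 3 (lastChild): div
After 4 (lastChild): li
After 5 (previousSibling): ol
After 6 (previousSibling): ol (no-op, stayed)
After 7 (nextSibling): li
After 8 (firstChild): ul
After 9 (parentNode): li
After 10 (parentNode): div
After 11 (lastChild): li
After 12 (firstChild): ul

Answer: ul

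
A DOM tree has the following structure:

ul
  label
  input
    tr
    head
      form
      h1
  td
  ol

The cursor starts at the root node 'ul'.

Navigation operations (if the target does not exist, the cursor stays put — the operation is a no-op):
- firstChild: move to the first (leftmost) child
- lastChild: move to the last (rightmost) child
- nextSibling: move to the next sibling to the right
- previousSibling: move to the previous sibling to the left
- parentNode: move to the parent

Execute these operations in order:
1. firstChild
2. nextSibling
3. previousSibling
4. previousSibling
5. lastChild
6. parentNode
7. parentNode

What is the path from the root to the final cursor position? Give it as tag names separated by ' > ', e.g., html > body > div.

After 1 (firstChild): label
After 2 (nextSibling): input
After 3 (previousSibling): label
After 4 (previousSibling): label (no-op, stayed)
After 5 (lastChild): label (no-op, stayed)
After 6 (parentNode): ul
After 7 (parentNode): ul (no-op, stayed)

Answer: ul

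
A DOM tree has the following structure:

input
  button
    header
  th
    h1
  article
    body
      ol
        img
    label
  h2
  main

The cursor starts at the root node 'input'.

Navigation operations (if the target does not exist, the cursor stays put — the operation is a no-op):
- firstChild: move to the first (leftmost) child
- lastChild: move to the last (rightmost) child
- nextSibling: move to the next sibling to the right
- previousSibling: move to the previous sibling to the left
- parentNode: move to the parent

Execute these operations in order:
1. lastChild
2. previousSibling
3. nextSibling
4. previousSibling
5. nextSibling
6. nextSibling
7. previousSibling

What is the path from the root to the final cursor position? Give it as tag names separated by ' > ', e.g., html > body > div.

After 1 (lastChild): main
After 2 (previousSibling): h2
After 3 (nextSibling): main
After 4 (previousSibling): h2
After 5 (nextSibling): main
After 6 (nextSibling): main (no-op, stayed)
After 7 (previousSibling): h2

Answer: input > h2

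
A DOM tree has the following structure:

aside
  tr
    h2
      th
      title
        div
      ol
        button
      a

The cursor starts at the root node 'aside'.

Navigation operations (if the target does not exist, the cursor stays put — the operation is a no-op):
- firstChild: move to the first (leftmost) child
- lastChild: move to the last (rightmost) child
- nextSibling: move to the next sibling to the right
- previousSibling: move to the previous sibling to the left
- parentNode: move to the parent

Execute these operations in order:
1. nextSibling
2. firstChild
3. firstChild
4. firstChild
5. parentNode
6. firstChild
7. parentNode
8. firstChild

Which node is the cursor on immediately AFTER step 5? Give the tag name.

Answer: h2

Derivation:
After 1 (nextSibling): aside (no-op, stayed)
After 2 (firstChild): tr
After 3 (firstChild): h2
After 4 (firstChild): th
After 5 (parentNode): h2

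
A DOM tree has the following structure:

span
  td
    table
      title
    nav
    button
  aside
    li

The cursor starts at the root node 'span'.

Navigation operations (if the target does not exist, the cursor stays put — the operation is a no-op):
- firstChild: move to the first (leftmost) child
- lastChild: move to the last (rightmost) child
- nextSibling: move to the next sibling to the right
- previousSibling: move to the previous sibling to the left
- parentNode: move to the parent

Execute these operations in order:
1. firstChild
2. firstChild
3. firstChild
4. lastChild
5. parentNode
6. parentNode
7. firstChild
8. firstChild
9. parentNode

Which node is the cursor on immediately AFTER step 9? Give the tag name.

After 1 (firstChild): td
After 2 (firstChild): table
After 3 (firstChild): title
After 4 (lastChild): title (no-op, stayed)
After 5 (parentNode): table
After 6 (parentNode): td
After 7 (firstChild): table
After 8 (firstChild): title
After 9 (parentNode): table

Answer: table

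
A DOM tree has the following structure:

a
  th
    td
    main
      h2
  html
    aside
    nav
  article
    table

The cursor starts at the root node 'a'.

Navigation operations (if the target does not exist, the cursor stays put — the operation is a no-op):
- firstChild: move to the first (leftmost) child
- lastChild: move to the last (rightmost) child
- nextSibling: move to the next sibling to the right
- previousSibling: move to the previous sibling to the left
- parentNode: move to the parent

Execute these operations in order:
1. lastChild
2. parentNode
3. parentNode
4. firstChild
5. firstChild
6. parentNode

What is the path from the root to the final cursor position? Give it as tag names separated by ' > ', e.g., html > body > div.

Answer: a > th

Derivation:
After 1 (lastChild): article
After 2 (parentNode): a
After 3 (parentNode): a (no-op, stayed)
After 4 (firstChild): th
After 5 (firstChild): td
After 6 (parentNode): th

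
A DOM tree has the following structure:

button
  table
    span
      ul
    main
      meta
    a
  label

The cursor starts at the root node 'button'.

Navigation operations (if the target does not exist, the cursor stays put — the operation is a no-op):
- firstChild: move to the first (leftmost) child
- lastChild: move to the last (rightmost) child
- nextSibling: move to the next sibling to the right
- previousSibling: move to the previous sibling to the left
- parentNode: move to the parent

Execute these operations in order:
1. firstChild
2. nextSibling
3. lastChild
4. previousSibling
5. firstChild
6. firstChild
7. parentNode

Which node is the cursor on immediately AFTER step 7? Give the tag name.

After 1 (firstChild): table
After 2 (nextSibling): label
After 3 (lastChild): label (no-op, stayed)
After 4 (previousSibling): table
After 5 (firstChild): span
After 6 (firstChild): ul
After 7 (parentNode): span

Answer: span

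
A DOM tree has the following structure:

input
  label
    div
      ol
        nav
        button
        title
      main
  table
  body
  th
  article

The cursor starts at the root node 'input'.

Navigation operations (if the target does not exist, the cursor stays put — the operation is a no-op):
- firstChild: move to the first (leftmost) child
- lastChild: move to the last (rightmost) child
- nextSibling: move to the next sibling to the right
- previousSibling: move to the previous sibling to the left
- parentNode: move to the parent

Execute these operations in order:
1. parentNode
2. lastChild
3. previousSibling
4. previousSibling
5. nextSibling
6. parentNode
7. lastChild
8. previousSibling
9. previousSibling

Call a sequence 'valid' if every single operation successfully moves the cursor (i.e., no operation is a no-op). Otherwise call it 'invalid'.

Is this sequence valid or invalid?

After 1 (parentNode): input (no-op, stayed)
After 2 (lastChild): article
After 3 (previousSibling): th
After 4 (previousSibling): body
After 5 (nextSibling): th
After 6 (parentNode): input
After 7 (lastChild): article
After 8 (previousSibling): th
After 9 (previousSibling): body

Answer: invalid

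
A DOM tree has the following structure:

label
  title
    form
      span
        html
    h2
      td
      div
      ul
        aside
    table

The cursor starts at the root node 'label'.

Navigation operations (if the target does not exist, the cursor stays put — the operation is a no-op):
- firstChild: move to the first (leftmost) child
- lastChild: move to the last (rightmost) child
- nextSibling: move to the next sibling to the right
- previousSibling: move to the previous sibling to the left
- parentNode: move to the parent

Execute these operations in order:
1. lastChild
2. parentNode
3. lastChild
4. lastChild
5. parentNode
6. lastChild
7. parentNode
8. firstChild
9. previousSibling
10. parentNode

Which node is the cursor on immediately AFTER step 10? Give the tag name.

Answer: title

Derivation:
After 1 (lastChild): title
After 2 (parentNode): label
After 3 (lastChild): title
After 4 (lastChild): table
After 5 (parentNode): title
After 6 (lastChild): table
After 7 (parentNode): title
After 8 (firstChild): form
After 9 (previousSibling): form (no-op, stayed)
After 10 (parentNode): title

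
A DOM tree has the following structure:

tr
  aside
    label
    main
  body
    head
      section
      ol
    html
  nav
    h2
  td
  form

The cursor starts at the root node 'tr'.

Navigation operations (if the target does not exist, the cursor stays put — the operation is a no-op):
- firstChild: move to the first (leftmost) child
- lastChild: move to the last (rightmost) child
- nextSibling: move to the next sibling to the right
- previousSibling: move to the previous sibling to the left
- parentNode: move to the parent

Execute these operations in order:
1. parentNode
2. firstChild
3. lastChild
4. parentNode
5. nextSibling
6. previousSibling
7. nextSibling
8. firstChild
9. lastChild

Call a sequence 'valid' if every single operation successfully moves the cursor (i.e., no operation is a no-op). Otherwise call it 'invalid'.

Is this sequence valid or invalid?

After 1 (parentNode): tr (no-op, stayed)
After 2 (firstChild): aside
After 3 (lastChild): main
After 4 (parentNode): aside
After 5 (nextSibling): body
After 6 (previousSibling): aside
After 7 (nextSibling): body
After 8 (firstChild): head
After 9 (lastChild): ol

Answer: invalid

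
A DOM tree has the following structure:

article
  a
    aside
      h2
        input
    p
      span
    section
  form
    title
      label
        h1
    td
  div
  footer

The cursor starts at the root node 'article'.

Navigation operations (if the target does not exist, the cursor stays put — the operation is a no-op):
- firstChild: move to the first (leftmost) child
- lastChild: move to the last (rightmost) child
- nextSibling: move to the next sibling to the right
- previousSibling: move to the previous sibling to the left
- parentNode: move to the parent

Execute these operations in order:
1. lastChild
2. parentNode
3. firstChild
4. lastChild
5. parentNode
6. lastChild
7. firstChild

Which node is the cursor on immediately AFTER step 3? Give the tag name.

Answer: a

Derivation:
After 1 (lastChild): footer
After 2 (parentNode): article
After 3 (firstChild): a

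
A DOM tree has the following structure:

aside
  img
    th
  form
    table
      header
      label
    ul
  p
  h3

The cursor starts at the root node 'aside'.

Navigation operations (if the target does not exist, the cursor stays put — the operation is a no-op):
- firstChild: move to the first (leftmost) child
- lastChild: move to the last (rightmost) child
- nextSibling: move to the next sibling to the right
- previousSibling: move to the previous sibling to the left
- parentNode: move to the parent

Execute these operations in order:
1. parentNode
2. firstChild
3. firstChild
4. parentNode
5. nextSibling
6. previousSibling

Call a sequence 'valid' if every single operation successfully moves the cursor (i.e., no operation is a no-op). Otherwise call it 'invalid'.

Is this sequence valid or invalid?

Answer: invalid

Derivation:
After 1 (parentNode): aside (no-op, stayed)
After 2 (firstChild): img
After 3 (firstChild): th
After 4 (parentNode): img
After 5 (nextSibling): form
After 6 (previousSibling): img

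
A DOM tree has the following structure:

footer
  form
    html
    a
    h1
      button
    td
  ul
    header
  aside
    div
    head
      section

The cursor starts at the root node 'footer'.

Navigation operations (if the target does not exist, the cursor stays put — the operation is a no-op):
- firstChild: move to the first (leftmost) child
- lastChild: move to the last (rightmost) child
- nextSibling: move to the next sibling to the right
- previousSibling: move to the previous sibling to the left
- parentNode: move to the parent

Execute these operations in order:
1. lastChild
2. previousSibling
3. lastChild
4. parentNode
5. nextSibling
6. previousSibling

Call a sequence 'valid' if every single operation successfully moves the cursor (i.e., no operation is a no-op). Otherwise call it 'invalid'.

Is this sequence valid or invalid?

Answer: valid

Derivation:
After 1 (lastChild): aside
After 2 (previousSibling): ul
After 3 (lastChild): header
After 4 (parentNode): ul
After 5 (nextSibling): aside
After 6 (previousSibling): ul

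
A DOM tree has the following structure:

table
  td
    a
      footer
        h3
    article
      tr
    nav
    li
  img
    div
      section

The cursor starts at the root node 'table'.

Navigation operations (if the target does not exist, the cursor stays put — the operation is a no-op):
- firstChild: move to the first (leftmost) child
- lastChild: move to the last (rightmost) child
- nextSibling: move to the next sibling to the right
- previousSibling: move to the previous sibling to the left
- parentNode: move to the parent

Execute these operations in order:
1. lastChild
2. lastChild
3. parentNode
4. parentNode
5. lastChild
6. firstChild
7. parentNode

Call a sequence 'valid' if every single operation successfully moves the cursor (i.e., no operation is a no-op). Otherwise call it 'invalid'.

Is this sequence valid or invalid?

After 1 (lastChild): img
After 2 (lastChild): div
After 3 (parentNode): img
After 4 (parentNode): table
After 5 (lastChild): img
After 6 (firstChild): div
After 7 (parentNode): img

Answer: valid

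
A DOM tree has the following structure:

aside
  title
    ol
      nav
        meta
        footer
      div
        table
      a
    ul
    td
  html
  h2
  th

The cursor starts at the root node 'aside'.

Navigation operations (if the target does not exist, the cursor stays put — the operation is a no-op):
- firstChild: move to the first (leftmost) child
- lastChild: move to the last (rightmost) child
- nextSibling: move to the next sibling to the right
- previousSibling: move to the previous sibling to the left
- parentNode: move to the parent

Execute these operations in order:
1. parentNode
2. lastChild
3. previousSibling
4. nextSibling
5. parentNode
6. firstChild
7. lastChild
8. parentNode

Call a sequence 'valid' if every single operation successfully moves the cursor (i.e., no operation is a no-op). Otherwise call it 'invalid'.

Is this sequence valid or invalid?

Answer: invalid

Derivation:
After 1 (parentNode): aside (no-op, stayed)
After 2 (lastChild): th
After 3 (previousSibling): h2
After 4 (nextSibling): th
After 5 (parentNode): aside
After 6 (firstChild): title
After 7 (lastChild): td
After 8 (parentNode): title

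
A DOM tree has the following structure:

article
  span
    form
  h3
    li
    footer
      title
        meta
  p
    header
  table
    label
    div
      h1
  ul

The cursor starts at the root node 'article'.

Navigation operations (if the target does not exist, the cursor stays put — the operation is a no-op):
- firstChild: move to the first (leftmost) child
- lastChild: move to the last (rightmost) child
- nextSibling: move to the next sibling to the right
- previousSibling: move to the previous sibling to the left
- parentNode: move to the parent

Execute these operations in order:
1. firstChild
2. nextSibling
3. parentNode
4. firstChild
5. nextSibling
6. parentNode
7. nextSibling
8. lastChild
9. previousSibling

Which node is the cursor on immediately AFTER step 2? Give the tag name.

After 1 (firstChild): span
After 2 (nextSibling): h3

Answer: h3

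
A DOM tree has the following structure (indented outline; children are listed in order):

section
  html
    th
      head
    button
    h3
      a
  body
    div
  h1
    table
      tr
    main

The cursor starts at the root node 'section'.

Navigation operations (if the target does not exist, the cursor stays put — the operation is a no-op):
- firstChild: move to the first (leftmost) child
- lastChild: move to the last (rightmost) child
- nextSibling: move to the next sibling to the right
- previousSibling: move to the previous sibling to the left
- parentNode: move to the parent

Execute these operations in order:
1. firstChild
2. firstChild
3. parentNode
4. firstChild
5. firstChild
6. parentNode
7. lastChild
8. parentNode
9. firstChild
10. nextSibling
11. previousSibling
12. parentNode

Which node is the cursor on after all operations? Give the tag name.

Answer: th

Derivation:
After 1 (firstChild): html
After 2 (firstChild): th
After 3 (parentNode): html
After 4 (firstChild): th
After 5 (firstChild): head
After 6 (parentNode): th
After 7 (lastChild): head
After 8 (parentNode): th
After 9 (firstChild): head
After 10 (nextSibling): head (no-op, stayed)
After 11 (previousSibling): head (no-op, stayed)
After 12 (parentNode): th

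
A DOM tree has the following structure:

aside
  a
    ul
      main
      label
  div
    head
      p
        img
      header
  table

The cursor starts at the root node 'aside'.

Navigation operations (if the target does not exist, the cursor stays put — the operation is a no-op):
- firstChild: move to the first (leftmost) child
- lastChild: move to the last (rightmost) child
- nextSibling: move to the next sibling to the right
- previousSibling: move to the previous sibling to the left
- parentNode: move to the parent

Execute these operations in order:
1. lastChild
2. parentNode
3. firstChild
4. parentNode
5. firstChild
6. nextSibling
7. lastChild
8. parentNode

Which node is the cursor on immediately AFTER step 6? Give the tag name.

Answer: div

Derivation:
After 1 (lastChild): table
After 2 (parentNode): aside
After 3 (firstChild): a
After 4 (parentNode): aside
After 5 (firstChild): a
After 6 (nextSibling): div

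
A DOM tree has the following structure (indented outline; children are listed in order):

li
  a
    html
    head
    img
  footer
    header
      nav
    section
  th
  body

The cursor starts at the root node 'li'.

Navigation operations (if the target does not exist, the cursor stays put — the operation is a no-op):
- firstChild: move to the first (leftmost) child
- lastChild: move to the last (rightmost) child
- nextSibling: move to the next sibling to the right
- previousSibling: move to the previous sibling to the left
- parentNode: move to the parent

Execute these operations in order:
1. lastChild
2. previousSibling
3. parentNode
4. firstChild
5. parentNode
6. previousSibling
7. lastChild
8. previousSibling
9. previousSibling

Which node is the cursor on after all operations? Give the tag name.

After 1 (lastChild): body
After 2 (previousSibling): th
After 3 (parentNode): li
After 4 (firstChild): a
After 5 (parentNode): li
After 6 (previousSibling): li (no-op, stayed)
After 7 (lastChild): body
After 8 (previousSibling): th
After 9 (previousSibling): footer

Answer: footer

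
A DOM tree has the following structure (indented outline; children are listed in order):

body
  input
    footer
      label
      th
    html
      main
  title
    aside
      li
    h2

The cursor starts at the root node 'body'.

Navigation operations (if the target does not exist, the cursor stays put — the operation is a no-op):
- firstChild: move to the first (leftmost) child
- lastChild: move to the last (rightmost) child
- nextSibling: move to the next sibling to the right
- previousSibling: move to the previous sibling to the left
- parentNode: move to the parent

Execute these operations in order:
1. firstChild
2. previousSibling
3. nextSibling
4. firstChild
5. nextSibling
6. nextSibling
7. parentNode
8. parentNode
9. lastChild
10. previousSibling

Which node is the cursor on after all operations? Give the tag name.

After 1 (firstChild): input
After 2 (previousSibling): input (no-op, stayed)
After 3 (nextSibling): title
After 4 (firstChild): aside
After 5 (nextSibling): h2
After 6 (nextSibling): h2 (no-op, stayed)
After 7 (parentNode): title
After 8 (parentNode): body
After 9 (lastChild): title
After 10 (previousSibling): input

Answer: input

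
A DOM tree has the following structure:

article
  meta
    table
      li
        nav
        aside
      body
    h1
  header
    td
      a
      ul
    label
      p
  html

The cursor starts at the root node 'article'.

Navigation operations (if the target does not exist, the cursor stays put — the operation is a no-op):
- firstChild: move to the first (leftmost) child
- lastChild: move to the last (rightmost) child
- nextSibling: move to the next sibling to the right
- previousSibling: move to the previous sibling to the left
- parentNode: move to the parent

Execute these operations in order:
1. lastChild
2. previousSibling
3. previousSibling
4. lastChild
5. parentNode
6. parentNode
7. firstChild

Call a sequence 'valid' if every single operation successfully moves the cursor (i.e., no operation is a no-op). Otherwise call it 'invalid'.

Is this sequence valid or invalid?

After 1 (lastChild): html
After 2 (previousSibling): header
After 3 (previousSibling): meta
After 4 (lastChild): h1
After 5 (parentNode): meta
After 6 (parentNode): article
After 7 (firstChild): meta

Answer: valid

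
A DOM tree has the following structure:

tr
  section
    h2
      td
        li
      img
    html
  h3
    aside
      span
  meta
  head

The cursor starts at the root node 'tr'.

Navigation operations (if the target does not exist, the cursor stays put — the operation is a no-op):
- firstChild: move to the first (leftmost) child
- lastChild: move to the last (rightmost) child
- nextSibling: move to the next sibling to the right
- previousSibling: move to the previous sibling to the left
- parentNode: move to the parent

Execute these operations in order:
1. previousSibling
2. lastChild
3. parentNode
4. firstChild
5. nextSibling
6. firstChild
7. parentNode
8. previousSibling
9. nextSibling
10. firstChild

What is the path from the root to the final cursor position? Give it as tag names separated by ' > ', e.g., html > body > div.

Answer: tr > h3 > aside

Derivation:
After 1 (previousSibling): tr (no-op, stayed)
After 2 (lastChild): head
After 3 (parentNode): tr
After 4 (firstChild): section
After 5 (nextSibling): h3
After 6 (firstChild): aside
After 7 (parentNode): h3
After 8 (previousSibling): section
After 9 (nextSibling): h3
After 10 (firstChild): aside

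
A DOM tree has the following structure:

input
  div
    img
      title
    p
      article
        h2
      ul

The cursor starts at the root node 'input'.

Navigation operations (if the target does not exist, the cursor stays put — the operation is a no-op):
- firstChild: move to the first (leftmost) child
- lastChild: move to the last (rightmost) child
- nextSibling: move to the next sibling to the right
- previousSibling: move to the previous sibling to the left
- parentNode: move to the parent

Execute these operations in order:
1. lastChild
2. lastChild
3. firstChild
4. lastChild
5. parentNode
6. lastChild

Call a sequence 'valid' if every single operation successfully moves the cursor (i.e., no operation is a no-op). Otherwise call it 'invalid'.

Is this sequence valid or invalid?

After 1 (lastChild): div
After 2 (lastChild): p
After 3 (firstChild): article
After 4 (lastChild): h2
After 5 (parentNode): article
After 6 (lastChild): h2

Answer: valid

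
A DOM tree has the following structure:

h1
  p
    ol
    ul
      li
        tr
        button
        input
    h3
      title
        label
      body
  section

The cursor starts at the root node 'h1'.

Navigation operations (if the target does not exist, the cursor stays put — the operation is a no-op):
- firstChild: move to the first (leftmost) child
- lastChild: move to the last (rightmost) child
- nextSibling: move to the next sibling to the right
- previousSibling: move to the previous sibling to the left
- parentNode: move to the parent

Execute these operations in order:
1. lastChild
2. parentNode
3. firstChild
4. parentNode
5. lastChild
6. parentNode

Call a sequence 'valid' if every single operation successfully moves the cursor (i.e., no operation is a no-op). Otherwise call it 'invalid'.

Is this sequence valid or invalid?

Answer: valid

Derivation:
After 1 (lastChild): section
After 2 (parentNode): h1
After 3 (firstChild): p
After 4 (parentNode): h1
After 5 (lastChild): section
After 6 (parentNode): h1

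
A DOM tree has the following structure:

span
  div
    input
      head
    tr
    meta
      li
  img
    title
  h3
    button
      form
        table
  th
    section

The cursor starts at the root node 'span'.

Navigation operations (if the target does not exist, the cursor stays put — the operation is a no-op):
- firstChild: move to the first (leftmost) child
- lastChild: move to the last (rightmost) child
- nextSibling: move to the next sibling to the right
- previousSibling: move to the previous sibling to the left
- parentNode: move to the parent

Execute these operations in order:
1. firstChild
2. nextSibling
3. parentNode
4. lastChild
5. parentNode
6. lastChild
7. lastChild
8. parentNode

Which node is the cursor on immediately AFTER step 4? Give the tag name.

After 1 (firstChild): div
After 2 (nextSibling): img
After 3 (parentNode): span
After 4 (lastChild): th

Answer: th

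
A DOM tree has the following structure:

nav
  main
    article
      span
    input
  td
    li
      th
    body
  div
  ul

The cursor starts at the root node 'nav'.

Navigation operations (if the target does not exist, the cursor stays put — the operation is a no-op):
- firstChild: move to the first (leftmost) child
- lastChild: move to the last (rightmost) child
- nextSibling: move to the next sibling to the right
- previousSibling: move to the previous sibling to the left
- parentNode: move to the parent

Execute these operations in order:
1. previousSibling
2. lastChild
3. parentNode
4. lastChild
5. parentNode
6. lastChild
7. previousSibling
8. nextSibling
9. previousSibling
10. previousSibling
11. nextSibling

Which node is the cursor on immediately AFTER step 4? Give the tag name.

After 1 (previousSibling): nav (no-op, stayed)
After 2 (lastChild): ul
After 3 (parentNode): nav
After 4 (lastChild): ul

Answer: ul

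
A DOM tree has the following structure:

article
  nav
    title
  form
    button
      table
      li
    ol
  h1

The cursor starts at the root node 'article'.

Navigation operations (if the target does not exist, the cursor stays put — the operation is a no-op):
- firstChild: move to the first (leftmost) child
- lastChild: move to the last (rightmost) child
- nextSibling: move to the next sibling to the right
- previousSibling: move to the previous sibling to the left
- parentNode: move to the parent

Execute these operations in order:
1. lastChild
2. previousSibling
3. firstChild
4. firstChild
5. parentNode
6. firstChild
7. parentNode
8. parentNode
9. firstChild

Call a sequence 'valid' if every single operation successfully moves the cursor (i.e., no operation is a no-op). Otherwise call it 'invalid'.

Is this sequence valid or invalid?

Answer: valid

Derivation:
After 1 (lastChild): h1
After 2 (previousSibling): form
After 3 (firstChild): button
After 4 (firstChild): table
After 5 (parentNode): button
After 6 (firstChild): table
After 7 (parentNode): button
After 8 (parentNode): form
After 9 (firstChild): button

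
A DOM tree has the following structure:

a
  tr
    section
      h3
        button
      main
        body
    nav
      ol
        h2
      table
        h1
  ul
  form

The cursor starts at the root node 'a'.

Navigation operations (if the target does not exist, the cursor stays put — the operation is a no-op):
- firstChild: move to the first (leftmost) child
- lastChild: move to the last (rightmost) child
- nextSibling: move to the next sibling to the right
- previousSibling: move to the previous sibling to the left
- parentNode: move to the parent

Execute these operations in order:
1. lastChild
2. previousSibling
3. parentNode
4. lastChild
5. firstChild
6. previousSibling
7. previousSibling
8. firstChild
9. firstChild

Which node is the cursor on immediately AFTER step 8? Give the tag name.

After 1 (lastChild): form
After 2 (previousSibling): ul
After 3 (parentNode): a
After 4 (lastChild): form
After 5 (firstChild): form (no-op, stayed)
After 6 (previousSibling): ul
After 7 (previousSibling): tr
After 8 (firstChild): section

Answer: section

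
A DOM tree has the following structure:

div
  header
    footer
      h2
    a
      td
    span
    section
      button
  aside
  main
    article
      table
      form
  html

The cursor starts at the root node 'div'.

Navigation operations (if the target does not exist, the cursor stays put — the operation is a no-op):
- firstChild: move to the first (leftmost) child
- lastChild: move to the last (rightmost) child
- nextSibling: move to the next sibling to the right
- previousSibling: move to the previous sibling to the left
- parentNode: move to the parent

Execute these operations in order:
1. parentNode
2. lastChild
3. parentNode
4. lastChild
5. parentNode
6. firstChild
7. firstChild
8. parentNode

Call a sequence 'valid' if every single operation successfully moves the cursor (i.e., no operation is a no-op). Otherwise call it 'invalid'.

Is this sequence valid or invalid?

Answer: invalid

Derivation:
After 1 (parentNode): div (no-op, stayed)
After 2 (lastChild): html
After 3 (parentNode): div
After 4 (lastChild): html
After 5 (parentNode): div
After 6 (firstChild): header
After 7 (firstChild): footer
After 8 (parentNode): header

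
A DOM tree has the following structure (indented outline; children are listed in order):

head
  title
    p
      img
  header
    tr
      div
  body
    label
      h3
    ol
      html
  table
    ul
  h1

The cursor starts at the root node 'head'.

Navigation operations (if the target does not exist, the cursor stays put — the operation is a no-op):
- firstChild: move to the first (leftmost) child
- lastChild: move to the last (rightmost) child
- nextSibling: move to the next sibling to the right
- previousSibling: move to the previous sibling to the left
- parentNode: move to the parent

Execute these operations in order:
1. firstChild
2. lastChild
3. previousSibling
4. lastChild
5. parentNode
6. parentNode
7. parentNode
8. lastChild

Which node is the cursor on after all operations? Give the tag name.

After 1 (firstChild): title
After 2 (lastChild): p
After 3 (previousSibling): p (no-op, stayed)
After 4 (lastChild): img
After 5 (parentNode): p
After 6 (parentNode): title
After 7 (parentNode): head
After 8 (lastChild): h1

Answer: h1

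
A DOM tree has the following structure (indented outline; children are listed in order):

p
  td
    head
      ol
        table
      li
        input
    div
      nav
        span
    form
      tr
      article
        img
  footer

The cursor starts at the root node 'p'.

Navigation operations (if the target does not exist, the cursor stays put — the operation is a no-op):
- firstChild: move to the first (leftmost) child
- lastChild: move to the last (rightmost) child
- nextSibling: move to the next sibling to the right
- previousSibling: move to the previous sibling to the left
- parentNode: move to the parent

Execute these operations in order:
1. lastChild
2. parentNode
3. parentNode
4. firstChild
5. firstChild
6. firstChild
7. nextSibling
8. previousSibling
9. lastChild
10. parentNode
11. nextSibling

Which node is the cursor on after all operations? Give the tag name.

Answer: li

Derivation:
After 1 (lastChild): footer
After 2 (parentNode): p
After 3 (parentNode): p (no-op, stayed)
After 4 (firstChild): td
After 5 (firstChild): head
After 6 (firstChild): ol
After 7 (nextSibling): li
After 8 (previousSibling): ol
After 9 (lastChild): table
After 10 (parentNode): ol
After 11 (nextSibling): li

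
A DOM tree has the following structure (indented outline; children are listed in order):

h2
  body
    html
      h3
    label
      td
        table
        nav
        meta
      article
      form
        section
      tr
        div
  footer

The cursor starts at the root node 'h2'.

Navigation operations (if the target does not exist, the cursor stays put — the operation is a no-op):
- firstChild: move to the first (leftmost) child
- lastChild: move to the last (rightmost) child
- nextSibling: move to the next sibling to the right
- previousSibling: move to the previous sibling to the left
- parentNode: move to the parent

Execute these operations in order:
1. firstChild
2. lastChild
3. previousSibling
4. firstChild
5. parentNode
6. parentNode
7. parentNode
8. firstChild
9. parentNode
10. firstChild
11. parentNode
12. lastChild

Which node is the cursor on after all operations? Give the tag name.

Answer: footer

Derivation:
After 1 (firstChild): body
After 2 (lastChild): label
After 3 (previousSibling): html
After 4 (firstChild): h3
After 5 (parentNode): html
After 6 (parentNode): body
After 7 (parentNode): h2
After 8 (firstChild): body
After 9 (parentNode): h2
After 10 (firstChild): body
After 11 (parentNode): h2
After 12 (lastChild): footer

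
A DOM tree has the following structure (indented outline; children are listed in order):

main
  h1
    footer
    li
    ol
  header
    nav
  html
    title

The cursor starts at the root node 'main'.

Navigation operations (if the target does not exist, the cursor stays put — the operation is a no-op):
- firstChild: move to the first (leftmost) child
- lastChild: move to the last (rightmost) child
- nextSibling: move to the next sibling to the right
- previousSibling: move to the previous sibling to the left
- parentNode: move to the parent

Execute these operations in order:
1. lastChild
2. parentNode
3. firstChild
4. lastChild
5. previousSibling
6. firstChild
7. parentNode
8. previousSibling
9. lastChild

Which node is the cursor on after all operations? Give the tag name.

Answer: ol

Derivation:
After 1 (lastChild): html
After 2 (parentNode): main
After 3 (firstChild): h1
After 4 (lastChild): ol
After 5 (previousSibling): li
After 6 (firstChild): li (no-op, stayed)
After 7 (parentNode): h1
After 8 (previousSibling): h1 (no-op, stayed)
After 9 (lastChild): ol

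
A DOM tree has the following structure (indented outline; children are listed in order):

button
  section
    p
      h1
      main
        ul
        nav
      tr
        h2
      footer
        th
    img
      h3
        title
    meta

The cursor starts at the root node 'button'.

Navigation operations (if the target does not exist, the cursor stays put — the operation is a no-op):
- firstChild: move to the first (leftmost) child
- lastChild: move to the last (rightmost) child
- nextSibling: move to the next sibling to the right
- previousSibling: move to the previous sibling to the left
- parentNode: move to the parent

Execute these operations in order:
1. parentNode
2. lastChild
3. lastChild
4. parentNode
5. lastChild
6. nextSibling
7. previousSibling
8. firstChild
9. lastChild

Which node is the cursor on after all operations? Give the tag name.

Answer: title

Derivation:
After 1 (parentNode): button (no-op, stayed)
After 2 (lastChild): section
After 3 (lastChild): meta
After 4 (parentNode): section
After 5 (lastChild): meta
After 6 (nextSibling): meta (no-op, stayed)
After 7 (previousSibling): img
After 8 (firstChild): h3
After 9 (lastChild): title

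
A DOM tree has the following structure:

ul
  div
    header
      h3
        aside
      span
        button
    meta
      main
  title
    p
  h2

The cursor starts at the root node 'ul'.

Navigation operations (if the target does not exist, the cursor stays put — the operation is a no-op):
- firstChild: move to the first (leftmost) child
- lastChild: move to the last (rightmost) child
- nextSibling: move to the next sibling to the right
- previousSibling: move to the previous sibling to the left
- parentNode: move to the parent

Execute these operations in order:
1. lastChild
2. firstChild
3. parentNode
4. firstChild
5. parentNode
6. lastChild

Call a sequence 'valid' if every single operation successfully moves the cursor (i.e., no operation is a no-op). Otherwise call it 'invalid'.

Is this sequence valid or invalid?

Answer: invalid

Derivation:
After 1 (lastChild): h2
After 2 (firstChild): h2 (no-op, stayed)
After 3 (parentNode): ul
After 4 (firstChild): div
After 5 (parentNode): ul
After 6 (lastChild): h2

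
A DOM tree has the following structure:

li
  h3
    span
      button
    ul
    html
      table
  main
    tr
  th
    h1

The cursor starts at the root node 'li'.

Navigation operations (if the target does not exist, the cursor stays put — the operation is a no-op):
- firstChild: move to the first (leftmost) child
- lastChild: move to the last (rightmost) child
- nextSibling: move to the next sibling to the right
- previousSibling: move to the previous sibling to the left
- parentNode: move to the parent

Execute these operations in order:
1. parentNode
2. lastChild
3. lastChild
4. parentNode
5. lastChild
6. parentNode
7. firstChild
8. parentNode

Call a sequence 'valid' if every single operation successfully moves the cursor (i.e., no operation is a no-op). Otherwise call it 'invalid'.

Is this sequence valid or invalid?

Answer: invalid

Derivation:
After 1 (parentNode): li (no-op, stayed)
After 2 (lastChild): th
After 3 (lastChild): h1
After 4 (parentNode): th
After 5 (lastChild): h1
After 6 (parentNode): th
After 7 (firstChild): h1
After 8 (parentNode): th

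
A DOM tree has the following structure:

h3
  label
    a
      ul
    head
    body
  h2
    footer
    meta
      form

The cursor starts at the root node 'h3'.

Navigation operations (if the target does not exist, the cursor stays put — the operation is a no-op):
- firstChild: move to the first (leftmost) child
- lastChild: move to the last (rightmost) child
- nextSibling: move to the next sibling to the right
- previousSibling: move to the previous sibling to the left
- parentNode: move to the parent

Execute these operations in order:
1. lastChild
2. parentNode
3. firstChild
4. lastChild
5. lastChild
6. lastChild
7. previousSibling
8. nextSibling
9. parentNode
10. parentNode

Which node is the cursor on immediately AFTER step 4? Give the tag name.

After 1 (lastChild): h2
After 2 (parentNode): h3
After 3 (firstChild): label
After 4 (lastChild): body

Answer: body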